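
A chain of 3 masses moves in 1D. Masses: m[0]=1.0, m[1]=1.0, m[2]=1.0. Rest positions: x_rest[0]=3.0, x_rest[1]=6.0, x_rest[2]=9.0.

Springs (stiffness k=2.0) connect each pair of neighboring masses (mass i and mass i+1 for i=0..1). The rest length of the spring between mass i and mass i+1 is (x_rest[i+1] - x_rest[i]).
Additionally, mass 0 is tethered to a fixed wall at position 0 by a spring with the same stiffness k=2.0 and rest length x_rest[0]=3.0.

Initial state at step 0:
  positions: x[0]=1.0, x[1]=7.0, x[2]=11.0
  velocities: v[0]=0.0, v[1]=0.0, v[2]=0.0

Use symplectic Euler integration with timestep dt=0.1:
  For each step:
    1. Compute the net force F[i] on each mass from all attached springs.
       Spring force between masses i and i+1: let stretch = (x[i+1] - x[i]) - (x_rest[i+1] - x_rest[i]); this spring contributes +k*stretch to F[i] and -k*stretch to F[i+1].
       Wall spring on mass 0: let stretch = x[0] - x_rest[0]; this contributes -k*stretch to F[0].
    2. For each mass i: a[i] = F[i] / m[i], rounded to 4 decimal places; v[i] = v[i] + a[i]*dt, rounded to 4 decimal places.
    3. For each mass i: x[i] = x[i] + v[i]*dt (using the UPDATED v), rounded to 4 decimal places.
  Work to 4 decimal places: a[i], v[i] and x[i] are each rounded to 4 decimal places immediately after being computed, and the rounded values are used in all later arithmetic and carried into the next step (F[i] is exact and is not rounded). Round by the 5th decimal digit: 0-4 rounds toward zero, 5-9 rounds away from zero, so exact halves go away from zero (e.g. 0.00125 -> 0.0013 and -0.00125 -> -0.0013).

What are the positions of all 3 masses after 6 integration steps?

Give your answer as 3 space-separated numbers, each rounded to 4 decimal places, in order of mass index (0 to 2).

Answer: 2.7849 6.3653 10.5578

Derivation:
Step 0: x=[1.0000 7.0000 11.0000] v=[0.0000 0.0000 0.0000]
Step 1: x=[1.1000 6.9600 10.9800] v=[1.0000 -0.4000 -0.2000]
Step 2: x=[1.2952 6.8832 10.9396] v=[1.9520 -0.7680 -0.4040]
Step 3: x=[1.5763 6.7758 10.8781] v=[2.8106 -1.0743 -0.6153]
Step 4: x=[1.9298 6.6464 10.7945] v=[3.5352 -1.2937 -0.8358]
Step 5: x=[2.3391 6.5057 10.6880] v=[4.0926 -1.4074 -1.0654]
Step 6: x=[2.7849 6.3653 10.5578] v=[4.4581 -1.4043 -1.3019]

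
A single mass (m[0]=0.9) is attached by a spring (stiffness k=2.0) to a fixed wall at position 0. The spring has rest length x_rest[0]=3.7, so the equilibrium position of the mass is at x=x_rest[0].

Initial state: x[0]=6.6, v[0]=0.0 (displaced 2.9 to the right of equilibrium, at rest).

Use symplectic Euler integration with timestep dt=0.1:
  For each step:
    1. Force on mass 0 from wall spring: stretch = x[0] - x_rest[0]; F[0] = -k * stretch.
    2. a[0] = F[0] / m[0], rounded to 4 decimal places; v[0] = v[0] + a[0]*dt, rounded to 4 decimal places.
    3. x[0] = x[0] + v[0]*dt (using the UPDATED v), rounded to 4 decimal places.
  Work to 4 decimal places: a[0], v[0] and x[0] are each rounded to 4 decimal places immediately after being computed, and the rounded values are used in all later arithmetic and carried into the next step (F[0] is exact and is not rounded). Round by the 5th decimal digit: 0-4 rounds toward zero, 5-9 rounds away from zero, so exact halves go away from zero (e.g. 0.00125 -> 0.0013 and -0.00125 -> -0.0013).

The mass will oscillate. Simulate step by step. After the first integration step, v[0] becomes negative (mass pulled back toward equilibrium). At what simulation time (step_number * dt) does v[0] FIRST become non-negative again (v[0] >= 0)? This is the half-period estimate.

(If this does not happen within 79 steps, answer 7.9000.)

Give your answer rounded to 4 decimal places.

Step 0: x=[6.6000] v=[0.0000]
Step 1: x=[6.5356] v=[-0.6444]
Step 2: x=[6.4082] v=[-1.2745]
Step 3: x=[6.2206] v=[-1.8763]
Step 4: x=[5.9770] v=[-2.4364]
Step 5: x=[5.6828] v=[-2.9424]
Step 6: x=[5.3445] v=[-3.3830]
Step 7: x=[4.9697] v=[-3.7484]
Step 8: x=[4.5666] v=[-4.0306]
Step 9: x=[4.1443] v=[-4.2232]
Step 10: x=[3.7121] v=[-4.3219]
Step 11: x=[3.2796] v=[-4.3246]
Step 12: x=[2.8565] v=[-4.2312]
Step 13: x=[2.4521] v=[-4.0438]
Step 14: x=[2.0755] v=[-3.7665]
Step 15: x=[1.7350] v=[-3.4055]
Step 16: x=[1.4381] v=[-2.9688]
Step 17: x=[1.1915] v=[-2.4662]
Step 18: x=[1.0006] v=[-1.9088]
Step 19: x=[0.8697] v=[-1.3089]
Step 20: x=[0.8017] v=[-0.6799]
Step 21: x=[0.7981] v=[-0.0358]
Step 22: x=[0.8590] v=[0.6091]
First v>=0 after going negative at step 22, time=2.2000

Answer: 2.2000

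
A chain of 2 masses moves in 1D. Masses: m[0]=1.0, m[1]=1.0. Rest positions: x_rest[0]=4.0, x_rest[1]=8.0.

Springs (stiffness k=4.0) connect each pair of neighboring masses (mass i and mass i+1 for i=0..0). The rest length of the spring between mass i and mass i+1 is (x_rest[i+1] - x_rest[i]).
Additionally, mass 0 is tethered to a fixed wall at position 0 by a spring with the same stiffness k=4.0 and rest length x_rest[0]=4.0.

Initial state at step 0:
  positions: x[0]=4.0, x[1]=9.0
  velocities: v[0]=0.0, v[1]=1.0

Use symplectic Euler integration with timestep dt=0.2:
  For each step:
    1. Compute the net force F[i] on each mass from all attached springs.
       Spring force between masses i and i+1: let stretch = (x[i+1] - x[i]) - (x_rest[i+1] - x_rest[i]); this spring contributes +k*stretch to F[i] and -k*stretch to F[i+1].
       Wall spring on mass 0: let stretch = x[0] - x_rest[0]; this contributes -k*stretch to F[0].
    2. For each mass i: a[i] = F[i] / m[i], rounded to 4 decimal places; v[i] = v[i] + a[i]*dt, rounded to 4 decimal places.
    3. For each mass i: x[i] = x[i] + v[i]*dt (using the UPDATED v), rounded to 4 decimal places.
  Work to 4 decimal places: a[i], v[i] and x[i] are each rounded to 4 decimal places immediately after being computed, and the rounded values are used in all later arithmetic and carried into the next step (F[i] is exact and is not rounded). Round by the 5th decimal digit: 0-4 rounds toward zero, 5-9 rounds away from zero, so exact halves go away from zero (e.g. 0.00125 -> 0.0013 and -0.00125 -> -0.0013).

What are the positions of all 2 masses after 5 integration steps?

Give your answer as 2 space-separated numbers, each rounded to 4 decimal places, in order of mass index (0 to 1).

Step 0: x=[4.0000 9.0000] v=[0.0000 1.0000]
Step 1: x=[4.1600 9.0400] v=[0.8000 0.2000]
Step 2: x=[4.4352 8.9392] v=[1.3760 -0.5040]
Step 3: x=[4.7214 8.7578] v=[1.4310 -0.9072]
Step 4: x=[4.8980 8.5705] v=[0.8830 -0.9363]
Step 5: x=[4.8785 8.4356] v=[-0.0974 -0.6743]

Answer: 4.8785 8.4356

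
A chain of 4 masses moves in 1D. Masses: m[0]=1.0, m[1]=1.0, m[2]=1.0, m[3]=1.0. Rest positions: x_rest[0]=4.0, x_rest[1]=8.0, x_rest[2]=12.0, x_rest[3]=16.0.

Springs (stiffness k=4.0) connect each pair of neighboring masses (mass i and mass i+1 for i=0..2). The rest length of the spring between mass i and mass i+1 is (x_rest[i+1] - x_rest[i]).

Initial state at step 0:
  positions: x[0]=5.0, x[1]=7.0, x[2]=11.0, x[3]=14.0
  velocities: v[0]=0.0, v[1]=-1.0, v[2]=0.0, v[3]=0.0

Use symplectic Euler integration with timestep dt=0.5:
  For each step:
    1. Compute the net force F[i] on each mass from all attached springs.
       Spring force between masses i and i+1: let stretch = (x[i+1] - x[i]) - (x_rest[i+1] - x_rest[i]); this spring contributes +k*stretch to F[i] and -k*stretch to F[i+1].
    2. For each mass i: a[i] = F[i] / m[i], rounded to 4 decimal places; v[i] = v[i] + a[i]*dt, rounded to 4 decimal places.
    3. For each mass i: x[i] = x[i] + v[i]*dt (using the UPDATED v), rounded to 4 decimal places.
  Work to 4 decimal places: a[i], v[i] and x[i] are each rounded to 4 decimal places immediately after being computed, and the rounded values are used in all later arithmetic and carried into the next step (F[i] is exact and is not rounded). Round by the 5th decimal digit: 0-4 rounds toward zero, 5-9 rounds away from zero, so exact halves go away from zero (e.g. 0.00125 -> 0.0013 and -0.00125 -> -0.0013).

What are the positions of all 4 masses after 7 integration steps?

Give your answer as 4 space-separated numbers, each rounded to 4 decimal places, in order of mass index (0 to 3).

Answer: 4.0000 6.5000 10.0000 13.0000

Derivation:
Step 0: x=[5.0000 7.0000 11.0000 14.0000] v=[0.0000 -1.0000 0.0000 0.0000]
Step 1: x=[3.0000 8.5000 10.0000 15.0000] v=[-4.0000 3.0000 -2.0000 2.0000]
Step 2: x=[2.5000 6.0000 12.5000 15.0000] v=[-1.0000 -5.0000 5.0000 0.0000]
Step 3: x=[1.5000 6.5000 11.0000 16.5000] v=[-2.0000 1.0000 -3.0000 3.0000]
Step 4: x=[1.5000 6.5000 10.5000 16.5000] v=[0.0000 0.0000 -1.0000 0.0000]
Step 5: x=[2.5000 5.5000 12.0000 14.5000] v=[2.0000 -2.0000 3.0000 -4.0000]
Step 6: x=[2.5000 8.0000 9.5000 14.0000] v=[0.0000 5.0000 -5.0000 -1.0000]
Step 7: x=[4.0000 6.5000 10.0000 13.0000] v=[3.0000 -3.0000 1.0000 -2.0000]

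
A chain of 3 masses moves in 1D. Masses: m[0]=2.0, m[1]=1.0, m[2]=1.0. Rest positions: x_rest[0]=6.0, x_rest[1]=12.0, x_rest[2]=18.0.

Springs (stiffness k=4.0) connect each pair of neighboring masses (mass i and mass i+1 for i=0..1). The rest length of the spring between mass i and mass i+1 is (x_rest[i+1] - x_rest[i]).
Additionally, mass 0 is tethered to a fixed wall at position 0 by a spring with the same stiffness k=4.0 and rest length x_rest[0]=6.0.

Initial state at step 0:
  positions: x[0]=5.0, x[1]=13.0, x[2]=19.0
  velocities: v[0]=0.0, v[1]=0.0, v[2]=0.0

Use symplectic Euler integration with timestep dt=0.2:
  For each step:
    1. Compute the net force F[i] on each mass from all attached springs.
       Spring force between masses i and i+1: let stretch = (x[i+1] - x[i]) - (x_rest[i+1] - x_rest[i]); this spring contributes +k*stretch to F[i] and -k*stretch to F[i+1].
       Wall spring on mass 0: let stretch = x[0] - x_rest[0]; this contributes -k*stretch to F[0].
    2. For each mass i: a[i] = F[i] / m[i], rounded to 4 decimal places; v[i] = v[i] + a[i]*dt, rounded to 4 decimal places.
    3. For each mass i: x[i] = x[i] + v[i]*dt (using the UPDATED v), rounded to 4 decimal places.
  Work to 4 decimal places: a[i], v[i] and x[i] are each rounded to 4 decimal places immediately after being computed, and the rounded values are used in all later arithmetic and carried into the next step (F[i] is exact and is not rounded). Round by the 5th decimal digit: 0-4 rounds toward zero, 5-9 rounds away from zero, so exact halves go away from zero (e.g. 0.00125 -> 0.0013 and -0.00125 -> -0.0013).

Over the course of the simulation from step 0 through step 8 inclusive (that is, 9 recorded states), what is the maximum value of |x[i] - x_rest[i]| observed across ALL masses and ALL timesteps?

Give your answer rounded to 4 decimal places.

Answer: 1.2882

Derivation:
Step 0: x=[5.0000 13.0000 19.0000] v=[0.0000 0.0000 0.0000]
Step 1: x=[5.2400 12.6800 19.0000] v=[1.2000 -1.6000 0.0000]
Step 2: x=[5.6560 12.1808 18.9488] v=[2.0800 -2.4960 -0.2560]
Step 3: x=[6.1415 11.7205 18.7747] v=[2.4275 -2.3014 -0.8704]
Step 4: x=[6.5820 11.4963 18.4319] v=[2.2025 -1.1212 -1.7138]
Step 5: x=[6.8891 11.5955 17.9394] v=[1.5354 0.4958 -2.4623]
Step 6: x=[7.0216 11.9567 17.3919] v=[0.6623 1.8058 -2.7374]
Step 7: x=[6.9871 12.3979 16.9348] v=[-0.1723 2.2059 -2.2856]
Step 8: x=[6.8265 12.6993 16.7118] v=[-0.8028 1.5068 -1.1151]
Max displacement = 1.2882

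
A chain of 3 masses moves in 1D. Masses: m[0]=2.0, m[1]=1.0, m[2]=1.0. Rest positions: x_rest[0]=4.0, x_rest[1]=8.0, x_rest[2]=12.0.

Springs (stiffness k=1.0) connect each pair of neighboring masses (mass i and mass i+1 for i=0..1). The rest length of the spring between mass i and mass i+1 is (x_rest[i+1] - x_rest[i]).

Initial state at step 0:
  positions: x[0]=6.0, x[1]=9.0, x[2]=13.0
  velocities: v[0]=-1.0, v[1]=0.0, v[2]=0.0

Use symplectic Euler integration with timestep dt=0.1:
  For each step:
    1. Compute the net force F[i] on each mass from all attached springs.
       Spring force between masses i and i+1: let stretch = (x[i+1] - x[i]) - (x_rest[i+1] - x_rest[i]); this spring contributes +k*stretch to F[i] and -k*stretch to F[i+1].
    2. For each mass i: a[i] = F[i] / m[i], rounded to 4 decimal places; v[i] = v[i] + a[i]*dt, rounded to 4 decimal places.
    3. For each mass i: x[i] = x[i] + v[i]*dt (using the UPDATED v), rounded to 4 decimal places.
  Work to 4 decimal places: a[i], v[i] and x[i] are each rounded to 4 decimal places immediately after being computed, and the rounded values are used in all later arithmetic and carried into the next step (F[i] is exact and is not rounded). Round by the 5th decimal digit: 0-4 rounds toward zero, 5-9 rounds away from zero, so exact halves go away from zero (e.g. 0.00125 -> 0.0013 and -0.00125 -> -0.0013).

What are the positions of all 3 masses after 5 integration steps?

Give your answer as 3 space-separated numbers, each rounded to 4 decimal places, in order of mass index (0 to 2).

Step 0: x=[6.0000 9.0000 13.0000] v=[-1.0000 0.0000 0.0000]
Step 1: x=[5.8950 9.0100 13.0000] v=[-1.0500 0.1000 0.0000]
Step 2: x=[5.7856 9.0288 13.0001] v=[-1.0943 0.1875 0.0010]
Step 3: x=[5.6724 9.0548 13.0005] v=[-1.1321 0.2603 0.0039]
Step 4: x=[5.5561 9.0865 13.0014] v=[-1.1630 0.3166 0.0093]
Step 5: x=[5.4375 9.1220 13.0032] v=[-1.1865 0.3551 0.0178]

Answer: 5.4375 9.1220 13.0032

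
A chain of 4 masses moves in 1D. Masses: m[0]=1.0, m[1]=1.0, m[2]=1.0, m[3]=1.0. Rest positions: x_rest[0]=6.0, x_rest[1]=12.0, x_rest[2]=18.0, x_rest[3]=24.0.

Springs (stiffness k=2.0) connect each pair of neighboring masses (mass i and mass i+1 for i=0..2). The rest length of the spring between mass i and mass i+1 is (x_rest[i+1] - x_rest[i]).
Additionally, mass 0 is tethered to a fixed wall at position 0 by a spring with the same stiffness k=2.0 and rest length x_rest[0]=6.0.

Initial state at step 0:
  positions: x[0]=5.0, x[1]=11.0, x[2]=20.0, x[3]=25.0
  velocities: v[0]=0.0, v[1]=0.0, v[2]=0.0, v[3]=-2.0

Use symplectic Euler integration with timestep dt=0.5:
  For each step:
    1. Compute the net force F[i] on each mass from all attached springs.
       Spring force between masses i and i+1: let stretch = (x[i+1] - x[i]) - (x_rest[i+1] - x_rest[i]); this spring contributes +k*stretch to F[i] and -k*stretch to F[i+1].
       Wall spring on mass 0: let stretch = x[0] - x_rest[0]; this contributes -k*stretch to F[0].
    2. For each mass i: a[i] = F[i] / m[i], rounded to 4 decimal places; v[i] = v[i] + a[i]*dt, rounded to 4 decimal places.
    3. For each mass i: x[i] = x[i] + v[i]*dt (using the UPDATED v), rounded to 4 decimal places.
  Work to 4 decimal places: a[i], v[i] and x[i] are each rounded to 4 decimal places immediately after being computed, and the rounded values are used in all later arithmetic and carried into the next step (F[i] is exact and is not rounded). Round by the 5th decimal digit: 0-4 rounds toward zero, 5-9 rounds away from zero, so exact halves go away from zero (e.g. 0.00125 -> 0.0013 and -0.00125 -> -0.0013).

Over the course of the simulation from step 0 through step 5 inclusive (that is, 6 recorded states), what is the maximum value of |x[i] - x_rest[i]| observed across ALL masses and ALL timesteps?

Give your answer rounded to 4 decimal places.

Step 0: x=[5.0000 11.0000 20.0000 25.0000] v=[0.0000 0.0000 0.0000 -2.0000]
Step 1: x=[5.5000 12.5000 18.0000 24.5000] v=[1.0000 3.0000 -4.0000 -1.0000]
Step 2: x=[6.7500 13.2500 16.5000 23.7500] v=[2.5000 1.5000 -3.0000 -1.5000]
Step 3: x=[7.8750 12.3750 17.0000 22.3750] v=[2.2500 -1.7500 1.0000 -2.7500]
Step 4: x=[7.3125 11.5625 17.8750 21.3125] v=[-1.1250 -1.6250 1.7500 -2.1250]
Step 5: x=[5.2188 11.7813 17.3125 21.5313] v=[-4.1875 0.4375 -1.1250 0.4375]
Max displacement = 2.6875

Answer: 2.6875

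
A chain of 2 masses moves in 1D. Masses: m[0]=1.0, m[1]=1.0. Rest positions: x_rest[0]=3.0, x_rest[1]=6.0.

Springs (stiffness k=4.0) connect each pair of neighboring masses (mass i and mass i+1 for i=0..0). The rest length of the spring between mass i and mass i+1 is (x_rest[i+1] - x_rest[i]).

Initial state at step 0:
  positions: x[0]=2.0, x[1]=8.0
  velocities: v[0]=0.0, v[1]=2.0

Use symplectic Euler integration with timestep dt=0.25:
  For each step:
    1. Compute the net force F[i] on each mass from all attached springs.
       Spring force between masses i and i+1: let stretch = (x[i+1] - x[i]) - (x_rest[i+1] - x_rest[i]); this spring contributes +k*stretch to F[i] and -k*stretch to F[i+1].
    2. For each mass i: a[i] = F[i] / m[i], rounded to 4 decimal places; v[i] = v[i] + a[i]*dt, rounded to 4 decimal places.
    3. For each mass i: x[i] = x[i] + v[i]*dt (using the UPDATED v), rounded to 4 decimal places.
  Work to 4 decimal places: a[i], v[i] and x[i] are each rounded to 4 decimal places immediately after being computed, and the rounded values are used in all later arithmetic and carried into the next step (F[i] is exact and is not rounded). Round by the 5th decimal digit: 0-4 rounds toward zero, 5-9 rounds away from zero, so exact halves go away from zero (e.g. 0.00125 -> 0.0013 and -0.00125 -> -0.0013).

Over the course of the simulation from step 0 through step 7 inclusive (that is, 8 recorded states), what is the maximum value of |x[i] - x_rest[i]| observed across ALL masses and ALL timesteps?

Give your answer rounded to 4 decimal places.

Answer: 3.0000

Derivation:
Step 0: x=[2.0000 8.0000] v=[0.0000 2.0000]
Step 1: x=[2.7500 7.7500] v=[3.0000 -1.0000]
Step 2: x=[4.0000 7.0000] v=[5.0000 -3.0000]
Step 3: x=[5.2500 6.2500] v=[5.0000 -3.0000]
Step 4: x=[6.0000 6.0000] v=[3.0000 -1.0000]
Step 5: x=[6.0000 6.5000] v=[0.0000 2.0000]
Step 6: x=[5.3750 7.6250] v=[-2.5000 4.5000]
Step 7: x=[4.5625 8.9375] v=[-3.2500 5.2500]
Max displacement = 3.0000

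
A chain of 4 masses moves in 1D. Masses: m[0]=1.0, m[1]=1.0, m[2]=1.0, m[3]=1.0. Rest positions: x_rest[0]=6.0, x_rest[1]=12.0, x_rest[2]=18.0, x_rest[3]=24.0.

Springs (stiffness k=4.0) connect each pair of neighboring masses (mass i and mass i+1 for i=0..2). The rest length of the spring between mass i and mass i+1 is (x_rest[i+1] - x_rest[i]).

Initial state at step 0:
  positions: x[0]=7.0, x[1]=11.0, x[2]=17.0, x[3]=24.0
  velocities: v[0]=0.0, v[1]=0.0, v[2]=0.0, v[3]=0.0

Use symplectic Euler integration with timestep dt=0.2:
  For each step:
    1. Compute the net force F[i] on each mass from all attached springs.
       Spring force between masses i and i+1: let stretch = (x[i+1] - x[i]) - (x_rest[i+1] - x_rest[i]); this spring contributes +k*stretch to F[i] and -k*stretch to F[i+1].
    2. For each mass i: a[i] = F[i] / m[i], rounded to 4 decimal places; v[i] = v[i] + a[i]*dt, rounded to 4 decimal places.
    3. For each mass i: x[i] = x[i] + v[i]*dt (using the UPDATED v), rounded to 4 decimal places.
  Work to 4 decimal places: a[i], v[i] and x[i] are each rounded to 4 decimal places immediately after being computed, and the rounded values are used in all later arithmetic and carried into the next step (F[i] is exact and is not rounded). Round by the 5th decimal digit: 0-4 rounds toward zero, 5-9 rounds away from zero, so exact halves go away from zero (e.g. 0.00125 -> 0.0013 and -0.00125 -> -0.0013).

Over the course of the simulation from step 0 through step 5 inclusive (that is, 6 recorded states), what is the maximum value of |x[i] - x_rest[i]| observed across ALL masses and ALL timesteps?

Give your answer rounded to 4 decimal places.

Answer: 1.1246

Derivation:
Step 0: x=[7.0000 11.0000 17.0000 24.0000] v=[0.0000 0.0000 0.0000 0.0000]
Step 1: x=[6.6800 11.3200 17.1600 23.8400] v=[-1.6000 1.6000 0.8000 -0.8000]
Step 2: x=[6.1424 11.8320 17.4544 23.5712] v=[-2.6880 2.5600 1.4720 -1.3440]
Step 3: x=[5.5551 12.3332 17.8279 23.2837] v=[-2.9363 2.5062 1.8675 -1.4374]
Step 4: x=[5.0923 12.6291 18.1952 23.0833] v=[-2.3138 1.4795 1.8364 -1.0020]
Step 5: x=[4.8754 12.6097 18.4540 23.0608] v=[-1.0844 -0.0971 1.2940 -0.1125]
Max displacement = 1.1246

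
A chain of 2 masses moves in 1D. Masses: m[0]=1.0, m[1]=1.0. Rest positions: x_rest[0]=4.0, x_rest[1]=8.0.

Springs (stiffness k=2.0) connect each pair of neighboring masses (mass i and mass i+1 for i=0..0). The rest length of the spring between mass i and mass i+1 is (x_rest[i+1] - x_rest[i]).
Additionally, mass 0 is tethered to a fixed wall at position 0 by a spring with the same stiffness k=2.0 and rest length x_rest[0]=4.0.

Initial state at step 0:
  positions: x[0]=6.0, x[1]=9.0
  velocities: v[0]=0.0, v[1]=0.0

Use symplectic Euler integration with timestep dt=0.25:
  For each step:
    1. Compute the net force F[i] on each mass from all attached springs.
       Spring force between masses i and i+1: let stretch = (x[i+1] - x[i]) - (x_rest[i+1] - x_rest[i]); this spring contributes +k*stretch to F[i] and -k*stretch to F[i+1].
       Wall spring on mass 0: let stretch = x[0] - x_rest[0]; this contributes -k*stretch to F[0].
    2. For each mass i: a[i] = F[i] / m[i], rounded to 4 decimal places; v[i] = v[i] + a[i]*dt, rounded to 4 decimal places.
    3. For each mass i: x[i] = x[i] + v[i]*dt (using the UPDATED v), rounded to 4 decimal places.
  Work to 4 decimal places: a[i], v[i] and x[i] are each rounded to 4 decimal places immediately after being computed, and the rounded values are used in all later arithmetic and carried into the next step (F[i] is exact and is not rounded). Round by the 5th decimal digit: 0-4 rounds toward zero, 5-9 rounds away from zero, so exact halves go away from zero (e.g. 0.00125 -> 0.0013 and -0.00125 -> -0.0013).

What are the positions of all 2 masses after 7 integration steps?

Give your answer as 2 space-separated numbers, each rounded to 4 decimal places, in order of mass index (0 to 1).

Step 0: x=[6.0000 9.0000] v=[0.0000 0.0000]
Step 1: x=[5.6250 9.1250] v=[-1.5000 0.5000]
Step 2: x=[4.9844 9.3125] v=[-2.5625 0.7500]
Step 3: x=[4.2617 9.4590] v=[-2.8907 0.5860]
Step 4: x=[3.6560 9.4558] v=[-2.4229 -0.0127]
Step 5: x=[3.3183 9.2277] v=[-1.3510 -0.9126]
Step 6: x=[3.3044 8.7609] v=[-0.0555 -1.8673]
Step 7: x=[3.5596 8.1120] v=[1.0206 -2.5956]

Answer: 3.5596 8.1120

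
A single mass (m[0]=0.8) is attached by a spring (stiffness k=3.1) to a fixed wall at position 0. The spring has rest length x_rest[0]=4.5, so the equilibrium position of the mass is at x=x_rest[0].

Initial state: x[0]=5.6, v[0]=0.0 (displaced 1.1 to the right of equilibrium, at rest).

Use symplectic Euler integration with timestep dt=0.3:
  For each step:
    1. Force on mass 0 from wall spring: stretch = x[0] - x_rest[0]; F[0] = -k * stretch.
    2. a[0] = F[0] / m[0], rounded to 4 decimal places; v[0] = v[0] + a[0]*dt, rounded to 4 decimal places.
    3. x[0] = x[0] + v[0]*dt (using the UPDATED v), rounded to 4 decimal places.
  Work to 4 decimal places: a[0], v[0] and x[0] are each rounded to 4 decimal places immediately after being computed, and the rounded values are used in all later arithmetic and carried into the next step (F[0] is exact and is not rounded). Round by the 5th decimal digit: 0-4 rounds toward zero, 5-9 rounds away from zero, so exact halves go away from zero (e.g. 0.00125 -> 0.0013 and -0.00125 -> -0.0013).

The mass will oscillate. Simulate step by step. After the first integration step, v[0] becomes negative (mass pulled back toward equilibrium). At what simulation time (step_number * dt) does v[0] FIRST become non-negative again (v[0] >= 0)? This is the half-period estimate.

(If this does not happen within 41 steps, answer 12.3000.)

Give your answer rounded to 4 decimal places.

Step 0: x=[5.6000] v=[0.0000]
Step 1: x=[5.2164] v=[-1.2788]
Step 2: x=[4.5829] v=[-2.1116]
Step 3: x=[3.9205] v=[-2.2080]
Step 4: x=[3.4602] v=[-1.5343]
Step 5: x=[3.3626] v=[-0.3255]
Step 6: x=[3.6616] v=[0.9967]
First v>=0 after going negative at step 6, time=1.8000

Answer: 1.8000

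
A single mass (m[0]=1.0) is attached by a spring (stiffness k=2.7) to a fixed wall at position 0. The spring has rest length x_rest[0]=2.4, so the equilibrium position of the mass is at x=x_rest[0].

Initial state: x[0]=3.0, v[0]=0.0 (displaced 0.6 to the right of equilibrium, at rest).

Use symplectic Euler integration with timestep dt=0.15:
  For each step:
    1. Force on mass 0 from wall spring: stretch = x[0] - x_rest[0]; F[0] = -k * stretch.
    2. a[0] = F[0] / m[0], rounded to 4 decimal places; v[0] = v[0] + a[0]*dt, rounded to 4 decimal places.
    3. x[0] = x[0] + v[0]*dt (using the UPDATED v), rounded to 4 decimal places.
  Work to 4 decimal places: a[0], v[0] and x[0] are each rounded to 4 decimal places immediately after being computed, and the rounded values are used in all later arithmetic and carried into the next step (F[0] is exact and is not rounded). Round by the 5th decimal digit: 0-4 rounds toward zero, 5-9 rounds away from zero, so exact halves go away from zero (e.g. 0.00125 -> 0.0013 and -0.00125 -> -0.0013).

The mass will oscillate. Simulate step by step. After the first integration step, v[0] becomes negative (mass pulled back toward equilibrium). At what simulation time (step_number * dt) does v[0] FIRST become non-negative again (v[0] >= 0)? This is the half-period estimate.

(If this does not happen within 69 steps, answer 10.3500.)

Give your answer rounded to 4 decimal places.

Answer: 1.9500

Derivation:
Step 0: x=[3.0000] v=[0.0000]
Step 1: x=[2.9636] v=[-0.2430]
Step 2: x=[2.8929] v=[-0.4713]
Step 3: x=[2.7923] v=[-0.6709]
Step 4: x=[2.6678] v=[-0.8298]
Step 5: x=[2.5271] v=[-0.9383]
Step 6: x=[2.3786] v=[-0.9898]
Step 7: x=[2.2314] v=[-0.9811]
Step 8: x=[2.0945] v=[-0.9128]
Step 9: x=[1.9761] v=[-0.7891]
Step 10: x=[1.8835] v=[-0.6174]
Step 11: x=[1.8223] v=[-0.4082]
Step 12: x=[1.7962] v=[-0.1742]
Step 13: x=[1.8067] v=[0.0703]
First v>=0 after going negative at step 13, time=1.9500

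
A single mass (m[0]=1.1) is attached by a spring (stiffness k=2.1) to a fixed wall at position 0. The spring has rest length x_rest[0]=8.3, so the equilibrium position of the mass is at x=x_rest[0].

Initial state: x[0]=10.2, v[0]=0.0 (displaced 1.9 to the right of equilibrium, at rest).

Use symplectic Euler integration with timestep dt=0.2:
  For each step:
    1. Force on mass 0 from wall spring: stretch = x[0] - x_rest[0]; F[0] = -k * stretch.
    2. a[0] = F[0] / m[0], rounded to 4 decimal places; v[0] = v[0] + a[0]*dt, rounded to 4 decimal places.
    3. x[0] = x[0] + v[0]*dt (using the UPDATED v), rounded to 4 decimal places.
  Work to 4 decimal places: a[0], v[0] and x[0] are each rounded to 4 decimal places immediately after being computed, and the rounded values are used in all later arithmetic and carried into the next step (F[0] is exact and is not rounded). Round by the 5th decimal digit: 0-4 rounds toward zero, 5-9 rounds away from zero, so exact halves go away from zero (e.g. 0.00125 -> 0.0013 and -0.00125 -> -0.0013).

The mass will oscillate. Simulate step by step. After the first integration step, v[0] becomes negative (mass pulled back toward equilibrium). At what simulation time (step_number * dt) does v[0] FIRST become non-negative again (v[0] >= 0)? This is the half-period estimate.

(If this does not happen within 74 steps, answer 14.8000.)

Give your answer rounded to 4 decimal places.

Step 0: x=[10.2000] v=[0.0000]
Step 1: x=[10.0549] v=[-0.7255]
Step 2: x=[9.7758] v=[-1.3956]
Step 3: x=[9.3840] v=[-1.9591]
Step 4: x=[8.9094] v=[-2.3730]
Step 5: x=[8.3883] v=[-2.6057]
Step 6: x=[7.8604] v=[-2.6394]
Step 7: x=[7.3661] v=[-2.4716]
Step 8: x=[6.9431] v=[-2.1150]
Step 9: x=[6.6237] v=[-1.5969]
Step 10: x=[6.4323] v=[-0.9569]
Step 11: x=[6.3835] v=[-0.2438]
Step 12: x=[6.4811] v=[0.4880]
First v>=0 after going negative at step 12, time=2.4000

Answer: 2.4000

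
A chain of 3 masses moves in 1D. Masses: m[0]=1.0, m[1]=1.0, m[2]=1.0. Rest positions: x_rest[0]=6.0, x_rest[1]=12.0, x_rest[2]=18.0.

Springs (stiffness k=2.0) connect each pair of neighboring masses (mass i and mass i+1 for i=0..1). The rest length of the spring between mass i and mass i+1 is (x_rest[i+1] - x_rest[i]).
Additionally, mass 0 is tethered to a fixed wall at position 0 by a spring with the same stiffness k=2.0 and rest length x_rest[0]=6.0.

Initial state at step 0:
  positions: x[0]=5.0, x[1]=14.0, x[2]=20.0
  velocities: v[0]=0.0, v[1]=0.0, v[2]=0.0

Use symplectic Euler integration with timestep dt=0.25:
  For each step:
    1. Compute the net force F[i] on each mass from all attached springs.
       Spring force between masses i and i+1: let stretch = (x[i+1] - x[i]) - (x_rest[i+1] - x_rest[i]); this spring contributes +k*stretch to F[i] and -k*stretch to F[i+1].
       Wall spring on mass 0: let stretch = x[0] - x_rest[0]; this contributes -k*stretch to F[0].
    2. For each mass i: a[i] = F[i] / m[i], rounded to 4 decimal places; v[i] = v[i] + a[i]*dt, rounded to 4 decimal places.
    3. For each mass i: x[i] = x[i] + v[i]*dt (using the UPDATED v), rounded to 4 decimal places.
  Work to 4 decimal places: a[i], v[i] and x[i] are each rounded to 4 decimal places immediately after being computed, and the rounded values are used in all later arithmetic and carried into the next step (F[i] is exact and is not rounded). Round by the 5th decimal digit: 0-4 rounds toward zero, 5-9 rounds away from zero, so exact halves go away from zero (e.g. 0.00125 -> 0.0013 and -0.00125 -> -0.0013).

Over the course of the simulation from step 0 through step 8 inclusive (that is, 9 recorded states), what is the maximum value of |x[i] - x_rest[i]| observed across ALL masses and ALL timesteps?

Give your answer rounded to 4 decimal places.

Step 0: x=[5.0000 14.0000 20.0000] v=[0.0000 0.0000 0.0000]
Step 1: x=[5.5000 13.6250 20.0000] v=[2.0000 -1.5000 0.0000]
Step 2: x=[6.3281 13.0313 19.9531] v=[3.3125 -2.3750 -0.1875]
Step 3: x=[7.2031 12.4649 19.7910] v=[3.5001 -2.2657 -0.6484]
Step 4: x=[7.8355 12.1565 19.4631] v=[2.5295 -1.2336 -1.3115]
Step 5: x=[8.0286 12.2213 18.9719] v=[0.7723 0.2592 -1.9648]
Step 6: x=[7.7422 12.6059 18.3869] v=[-1.1457 1.5382 -2.3401]
Step 7: x=[7.0960 13.1051 17.8293] v=[-2.5850 1.9969 -2.2306]
Step 8: x=[6.3139 13.4437 17.4311] v=[-3.1285 1.3545 -1.5927]
Max displacement = 2.0286

Answer: 2.0286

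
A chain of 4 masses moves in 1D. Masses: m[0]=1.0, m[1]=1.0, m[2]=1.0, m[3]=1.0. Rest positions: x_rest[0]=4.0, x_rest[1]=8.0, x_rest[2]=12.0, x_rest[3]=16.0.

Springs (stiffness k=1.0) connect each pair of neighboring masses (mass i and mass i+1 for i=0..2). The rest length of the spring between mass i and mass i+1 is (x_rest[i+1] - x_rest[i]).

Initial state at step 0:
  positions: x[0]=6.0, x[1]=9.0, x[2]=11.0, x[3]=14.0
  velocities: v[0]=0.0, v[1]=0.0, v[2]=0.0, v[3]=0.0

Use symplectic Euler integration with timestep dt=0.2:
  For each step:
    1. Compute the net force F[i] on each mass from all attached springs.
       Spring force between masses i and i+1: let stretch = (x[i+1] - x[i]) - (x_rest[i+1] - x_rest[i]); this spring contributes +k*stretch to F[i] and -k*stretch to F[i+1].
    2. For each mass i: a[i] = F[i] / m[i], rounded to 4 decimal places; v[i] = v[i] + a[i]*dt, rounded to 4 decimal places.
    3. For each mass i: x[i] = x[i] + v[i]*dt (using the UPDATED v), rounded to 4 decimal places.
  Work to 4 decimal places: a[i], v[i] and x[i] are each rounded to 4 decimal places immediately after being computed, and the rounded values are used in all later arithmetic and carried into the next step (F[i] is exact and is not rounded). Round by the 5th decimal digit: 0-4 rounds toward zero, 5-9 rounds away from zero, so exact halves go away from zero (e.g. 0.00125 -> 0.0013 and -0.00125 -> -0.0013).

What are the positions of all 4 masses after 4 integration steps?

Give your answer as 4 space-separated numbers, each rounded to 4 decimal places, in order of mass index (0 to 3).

Answer: 5.6008 8.6454 11.3546 14.3992

Derivation:
Step 0: x=[6.0000 9.0000 11.0000 14.0000] v=[0.0000 0.0000 0.0000 0.0000]
Step 1: x=[5.9600 8.9600 11.0400 14.0400] v=[-0.2000 -0.2000 0.2000 0.2000]
Step 2: x=[5.8800 8.8832 11.1168 14.1200] v=[-0.4000 -0.3840 0.3840 0.4000]
Step 3: x=[5.7601 8.7756 11.2244 14.2399] v=[-0.5994 -0.5379 0.5379 0.5994]
Step 4: x=[5.6008 8.6454 11.3546 14.3992] v=[-0.7963 -0.6512 0.6512 0.7963]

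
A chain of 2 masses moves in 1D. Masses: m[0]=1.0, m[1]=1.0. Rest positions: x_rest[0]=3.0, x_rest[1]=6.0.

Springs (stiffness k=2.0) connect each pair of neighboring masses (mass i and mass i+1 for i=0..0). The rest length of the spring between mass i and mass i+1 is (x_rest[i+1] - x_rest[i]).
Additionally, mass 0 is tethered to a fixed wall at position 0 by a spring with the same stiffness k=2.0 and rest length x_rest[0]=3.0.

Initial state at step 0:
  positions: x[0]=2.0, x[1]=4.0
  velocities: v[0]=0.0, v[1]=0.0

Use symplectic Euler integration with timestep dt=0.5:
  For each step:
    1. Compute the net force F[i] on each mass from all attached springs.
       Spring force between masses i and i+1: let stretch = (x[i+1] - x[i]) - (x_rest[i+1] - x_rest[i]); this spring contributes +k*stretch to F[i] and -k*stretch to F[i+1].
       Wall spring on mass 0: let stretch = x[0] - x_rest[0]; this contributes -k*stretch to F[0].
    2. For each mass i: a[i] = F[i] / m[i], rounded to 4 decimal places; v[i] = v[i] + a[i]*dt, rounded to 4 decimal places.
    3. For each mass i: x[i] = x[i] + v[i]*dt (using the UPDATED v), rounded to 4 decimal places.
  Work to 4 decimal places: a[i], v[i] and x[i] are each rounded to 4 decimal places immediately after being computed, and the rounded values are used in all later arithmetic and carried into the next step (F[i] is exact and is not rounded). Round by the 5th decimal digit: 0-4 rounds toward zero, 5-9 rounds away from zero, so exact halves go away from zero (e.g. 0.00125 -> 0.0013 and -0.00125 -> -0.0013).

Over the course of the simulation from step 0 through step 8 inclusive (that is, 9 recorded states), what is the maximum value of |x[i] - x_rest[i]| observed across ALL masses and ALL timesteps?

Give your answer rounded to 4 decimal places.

Answer: 2.0392

Derivation:
Step 0: x=[2.0000 4.0000] v=[0.0000 0.0000]
Step 1: x=[2.0000 4.5000] v=[0.0000 1.0000]
Step 2: x=[2.2500 5.2500] v=[0.5000 1.5000]
Step 3: x=[2.8750 6.0000] v=[1.2500 1.5000]
Step 4: x=[3.6250 6.6875] v=[1.5000 1.3750]
Step 5: x=[4.0938 7.3438] v=[0.9375 1.3125]
Step 6: x=[4.1407 7.8751] v=[0.0937 1.0625]
Step 7: x=[3.9844 8.0392] v=[-0.3126 0.3281]
Step 8: x=[3.8633 7.6759] v=[-0.2422 -0.7267]
Max displacement = 2.0392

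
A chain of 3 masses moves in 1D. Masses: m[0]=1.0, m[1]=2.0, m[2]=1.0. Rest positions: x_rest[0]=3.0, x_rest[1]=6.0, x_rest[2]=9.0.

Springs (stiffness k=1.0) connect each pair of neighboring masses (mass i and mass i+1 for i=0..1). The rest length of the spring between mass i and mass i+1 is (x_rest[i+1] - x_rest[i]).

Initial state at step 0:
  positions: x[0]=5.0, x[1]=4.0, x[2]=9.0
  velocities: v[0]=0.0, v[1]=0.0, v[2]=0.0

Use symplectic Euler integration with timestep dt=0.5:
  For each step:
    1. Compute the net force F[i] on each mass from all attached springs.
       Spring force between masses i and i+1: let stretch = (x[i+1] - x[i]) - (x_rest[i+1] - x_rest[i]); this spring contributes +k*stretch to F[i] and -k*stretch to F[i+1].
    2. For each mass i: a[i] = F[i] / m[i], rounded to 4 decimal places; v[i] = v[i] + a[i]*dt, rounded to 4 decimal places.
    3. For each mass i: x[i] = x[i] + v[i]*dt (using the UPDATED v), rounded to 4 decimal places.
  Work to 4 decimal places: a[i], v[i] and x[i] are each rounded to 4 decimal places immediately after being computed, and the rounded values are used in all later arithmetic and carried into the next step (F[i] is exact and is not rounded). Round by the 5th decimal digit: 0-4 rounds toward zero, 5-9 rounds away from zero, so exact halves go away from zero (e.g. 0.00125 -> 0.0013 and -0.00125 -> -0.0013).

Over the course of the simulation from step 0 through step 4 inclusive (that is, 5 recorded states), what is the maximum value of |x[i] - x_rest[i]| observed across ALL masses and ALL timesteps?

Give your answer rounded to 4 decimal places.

Answer: 2.7617

Derivation:
Step 0: x=[5.0000 4.0000 9.0000] v=[0.0000 0.0000 0.0000]
Step 1: x=[4.0000 4.7500 8.5000] v=[-2.0000 1.5000 -1.0000]
Step 2: x=[2.4375 5.8750 7.8125] v=[-3.1250 2.2500 -1.3750]
Step 3: x=[0.9844 6.8125 7.3906] v=[-2.9063 1.8750 -0.8438]
Step 4: x=[0.2383 7.0938 7.5742] v=[-1.4923 0.5625 0.3672]
Max displacement = 2.7617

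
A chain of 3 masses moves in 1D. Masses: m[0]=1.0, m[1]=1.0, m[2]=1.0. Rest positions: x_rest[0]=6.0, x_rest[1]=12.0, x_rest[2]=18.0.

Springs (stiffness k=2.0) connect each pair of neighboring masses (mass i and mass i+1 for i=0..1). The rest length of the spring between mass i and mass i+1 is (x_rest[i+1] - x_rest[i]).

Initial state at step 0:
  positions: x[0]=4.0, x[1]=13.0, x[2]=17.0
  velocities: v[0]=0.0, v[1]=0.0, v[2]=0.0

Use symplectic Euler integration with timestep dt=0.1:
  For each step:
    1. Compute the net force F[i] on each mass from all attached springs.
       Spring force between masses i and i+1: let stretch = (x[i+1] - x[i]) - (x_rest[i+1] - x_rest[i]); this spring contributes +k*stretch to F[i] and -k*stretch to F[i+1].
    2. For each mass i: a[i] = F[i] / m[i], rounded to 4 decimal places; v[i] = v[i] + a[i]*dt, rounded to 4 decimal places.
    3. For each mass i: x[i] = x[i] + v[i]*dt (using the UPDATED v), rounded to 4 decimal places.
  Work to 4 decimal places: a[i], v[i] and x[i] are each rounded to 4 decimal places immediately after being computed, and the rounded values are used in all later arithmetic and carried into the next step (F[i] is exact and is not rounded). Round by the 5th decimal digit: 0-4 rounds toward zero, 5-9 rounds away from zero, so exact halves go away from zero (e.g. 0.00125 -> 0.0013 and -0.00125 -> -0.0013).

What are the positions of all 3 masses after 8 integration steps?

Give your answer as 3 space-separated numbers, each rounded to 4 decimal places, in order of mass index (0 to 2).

Answer: 5.5678 10.5040 17.9283

Derivation:
Step 0: x=[4.0000 13.0000 17.0000] v=[0.0000 0.0000 0.0000]
Step 1: x=[4.0600 12.9000 17.0400] v=[0.6000 -1.0000 0.4000]
Step 2: x=[4.1768 12.7060 17.1172] v=[1.1680 -1.9400 0.7720]
Step 3: x=[4.3442 12.4296 17.2262] v=[1.6738 -2.7636 1.0898]
Step 4: x=[4.5533 12.0875 17.3593] v=[2.0909 -3.4214 1.3305]
Step 5: x=[4.7931 11.7001 17.5069] v=[2.3977 -3.8739 1.4761]
Step 6: x=[5.0510 11.2907 17.6584] v=[2.5791 -4.0939 1.5147]
Step 7: x=[5.3137 10.8839 17.8025] v=[2.6270 -4.0683 1.4412]
Step 8: x=[5.5678 10.5040 17.9283] v=[2.5410 -3.7986 1.2575]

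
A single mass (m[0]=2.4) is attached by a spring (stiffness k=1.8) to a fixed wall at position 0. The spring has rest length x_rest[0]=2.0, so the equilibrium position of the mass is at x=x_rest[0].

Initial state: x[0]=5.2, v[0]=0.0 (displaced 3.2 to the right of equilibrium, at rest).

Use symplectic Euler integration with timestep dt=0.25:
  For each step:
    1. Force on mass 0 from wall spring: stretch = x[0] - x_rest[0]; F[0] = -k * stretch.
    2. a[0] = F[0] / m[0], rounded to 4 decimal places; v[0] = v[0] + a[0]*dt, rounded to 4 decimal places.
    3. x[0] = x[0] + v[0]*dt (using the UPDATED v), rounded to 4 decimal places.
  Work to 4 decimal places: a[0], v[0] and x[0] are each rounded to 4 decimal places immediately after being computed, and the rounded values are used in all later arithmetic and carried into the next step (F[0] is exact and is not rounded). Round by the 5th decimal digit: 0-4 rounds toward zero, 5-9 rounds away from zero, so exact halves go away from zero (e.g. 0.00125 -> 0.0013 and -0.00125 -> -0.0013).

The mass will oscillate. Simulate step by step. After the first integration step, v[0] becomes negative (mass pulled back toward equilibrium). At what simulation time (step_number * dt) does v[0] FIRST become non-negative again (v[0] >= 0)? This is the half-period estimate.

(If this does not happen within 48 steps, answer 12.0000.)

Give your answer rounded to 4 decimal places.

Step 0: x=[5.2000] v=[0.0000]
Step 1: x=[5.0500] v=[-0.6000]
Step 2: x=[4.7570] v=[-1.1719]
Step 3: x=[4.3348] v=[-1.6889]
Step 4: x=[3.8031] v=[-2.1267]
Step 5: x=[3.1869] v=[-2.4648]
Step 6: x=[2.5151] v=[-2.6874]
Step 7: x=[1.8191] v=[-2.7840]
Step 8: x=[1.1316] v=[-2.7501]
Step 9: x=[0.4848] v=[-2.5873]
Step 10: x=[-0.0910] v=[-2.3032]
Step 11: x=[-0.5688] v=[-1.9111]
Step 12: x=[-0.9262] v=[-1.4295]
Step 13: x=[-1.1464] v=[-0.8808]
Step 14: x=[-1.2191] v=[-0.2909]
Step 15: x=[-1.1409] v=[0.3127]
First v>=0 after going negative at step 15, time=3.7500

Answer: 3.7500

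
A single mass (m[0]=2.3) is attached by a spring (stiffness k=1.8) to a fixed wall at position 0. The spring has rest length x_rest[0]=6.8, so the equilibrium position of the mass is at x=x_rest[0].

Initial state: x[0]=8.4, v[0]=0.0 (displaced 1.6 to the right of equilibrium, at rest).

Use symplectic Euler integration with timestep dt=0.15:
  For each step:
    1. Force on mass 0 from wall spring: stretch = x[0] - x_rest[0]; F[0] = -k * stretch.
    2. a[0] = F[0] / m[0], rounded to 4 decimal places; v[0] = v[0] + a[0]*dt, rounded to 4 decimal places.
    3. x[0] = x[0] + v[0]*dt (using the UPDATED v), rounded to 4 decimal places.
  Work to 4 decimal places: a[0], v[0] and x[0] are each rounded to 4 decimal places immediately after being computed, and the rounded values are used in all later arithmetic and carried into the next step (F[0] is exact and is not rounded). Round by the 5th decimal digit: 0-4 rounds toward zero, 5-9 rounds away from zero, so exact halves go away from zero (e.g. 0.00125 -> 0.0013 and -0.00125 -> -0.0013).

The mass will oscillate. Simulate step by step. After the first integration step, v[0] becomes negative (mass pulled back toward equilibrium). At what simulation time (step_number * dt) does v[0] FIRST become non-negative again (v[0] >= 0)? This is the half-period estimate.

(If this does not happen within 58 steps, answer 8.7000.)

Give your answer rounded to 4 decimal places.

Step 0: x=[8.4000] v=[0.0000]
Step 1: x=[8.3718] v=[-0.1878]
Step 2: x=[8.3160] v=[-0.3723]
Step 3: x=[8.2335] v=[-0.5503]
Step 4: x=[8.1257] v=[-0.7186]
Step 5: x=[7.9946] v=[-0.8742]
Step 6: x=[7.8424] v=[-1.0144]
Step 7: x=[7.6719] v=[-1.1368]
Step 8: x=[7.4860] v=[-1.2392]
Step 9: x=[7.2880] v=[-1.3197]
Step 10: x=[7.0815] v=[-1.3770]
Step 11: x=[6.8700] v=[-1.4100]
Step 12: x=[6.6573] v=[-1.4182]
Step 13: x=[6.4471] v=[-1.4014]
Step 14: x=[6.2431] v=[-1.3600]
Step 15: x=[6.0489] v=[-1.2946]
Step 16: x=[5.8679] v=[-1.2064]
Step 17: x=[5.7034] v=[-1.0970]
Step 18: x=[5.5582] v=[-0.9683]
Step 19: x=[5.4348] v=[-0.8225]
Step 20: x=[5.3355] v=[-0.6622]
Step 21: x=[5.2620] v=[-0.4903]
Step 22: x=[5.2155] v=[-0.3097]
Step 23: x=[5.1969] v=[-0.1237]
Step 24: x=[5.2066] v=[0.0645]
First v>=0 after going negative at step 24, time=3.6000

Answer: 3.6000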